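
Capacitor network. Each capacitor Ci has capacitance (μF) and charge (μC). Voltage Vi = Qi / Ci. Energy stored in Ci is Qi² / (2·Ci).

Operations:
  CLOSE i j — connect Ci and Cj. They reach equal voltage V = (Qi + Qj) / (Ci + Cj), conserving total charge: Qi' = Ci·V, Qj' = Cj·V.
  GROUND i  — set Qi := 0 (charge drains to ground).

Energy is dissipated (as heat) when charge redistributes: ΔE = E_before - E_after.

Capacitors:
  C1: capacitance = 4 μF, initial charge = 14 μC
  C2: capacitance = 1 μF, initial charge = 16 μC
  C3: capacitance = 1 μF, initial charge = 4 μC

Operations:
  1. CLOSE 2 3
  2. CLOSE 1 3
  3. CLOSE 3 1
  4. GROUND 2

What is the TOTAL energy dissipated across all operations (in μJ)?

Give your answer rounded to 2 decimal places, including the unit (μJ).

Answer: 102.90 μJ

Derivation:
Initial: C1(4μF, Q=14μC, V=3.50V), C2(1μF, Q=16μC, V=16.00V), C3(1μF, Q=4μC, V=4.00V)
Op 1: CLOSE 2-3: Q_total=20.00, C_total=2.00, V=10.00; Q2=10.00, Q3=10.00; dissipated=36.000
Op 2: CLOSE 1-3: Q_total=24.00, C_total=5.00, V=4.80; Q1=19.20, Q3=4.80; dissipated=16.900
Op 3: CLOSE 3-1: Q_total=24.00, C_total=5.00, V=4.80; Q3=4.80, Q1=19.20; dissipated=0.000
Op 4: GROUND 2: Q2=0; energy lost=50.000
Total dissipated: 102.900 μJ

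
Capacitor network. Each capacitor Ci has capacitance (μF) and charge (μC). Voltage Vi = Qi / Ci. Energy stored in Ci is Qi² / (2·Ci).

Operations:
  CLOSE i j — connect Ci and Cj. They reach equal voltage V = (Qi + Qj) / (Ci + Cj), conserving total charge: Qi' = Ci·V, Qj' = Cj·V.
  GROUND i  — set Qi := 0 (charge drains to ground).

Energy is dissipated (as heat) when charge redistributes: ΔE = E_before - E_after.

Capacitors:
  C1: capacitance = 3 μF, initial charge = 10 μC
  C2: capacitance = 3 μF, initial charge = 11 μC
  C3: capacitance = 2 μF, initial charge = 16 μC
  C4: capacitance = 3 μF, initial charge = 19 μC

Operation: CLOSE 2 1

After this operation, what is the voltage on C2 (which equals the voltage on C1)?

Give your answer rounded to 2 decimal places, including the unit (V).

Answer: 3.50 V

Derivation:
Initial: C1(3μF, Q=10μC, V=3.33V), C2(3μF, Q=11μC, V=3.67V), C3(2μF, Q=16μC, V=8.00V), C4(3μF, Q=19μC, V=6.33V)
Op 1: CLOSE 2-1: Q_total=21.00, C_total=6.00, V=3.50; Q2=10.50, Q1=10.50; dissipated=0.083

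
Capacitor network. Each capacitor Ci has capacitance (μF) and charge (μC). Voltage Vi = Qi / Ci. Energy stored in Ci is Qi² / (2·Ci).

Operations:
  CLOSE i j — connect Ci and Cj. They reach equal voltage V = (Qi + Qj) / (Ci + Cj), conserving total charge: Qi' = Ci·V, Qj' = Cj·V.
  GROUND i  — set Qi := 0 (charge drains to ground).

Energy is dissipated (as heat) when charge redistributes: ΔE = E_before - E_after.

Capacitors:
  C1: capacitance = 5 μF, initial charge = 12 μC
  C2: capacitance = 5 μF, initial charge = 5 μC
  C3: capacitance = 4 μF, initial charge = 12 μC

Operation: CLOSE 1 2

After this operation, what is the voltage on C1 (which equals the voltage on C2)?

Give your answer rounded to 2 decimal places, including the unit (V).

Answer: 1.70 V

Derivation:
Initial: C1(5μF, Q=12μC, V=2.40V), C2(5μF, Q=5μC, V=1.00V), C3(4μF, Q=12μC, V=3.00V)
Op 1: CLOSE 1-2: Q_total=17.00, C_total=10.00, V=1.70; Q1=8.50, Q2=8.50; dissipated=2.450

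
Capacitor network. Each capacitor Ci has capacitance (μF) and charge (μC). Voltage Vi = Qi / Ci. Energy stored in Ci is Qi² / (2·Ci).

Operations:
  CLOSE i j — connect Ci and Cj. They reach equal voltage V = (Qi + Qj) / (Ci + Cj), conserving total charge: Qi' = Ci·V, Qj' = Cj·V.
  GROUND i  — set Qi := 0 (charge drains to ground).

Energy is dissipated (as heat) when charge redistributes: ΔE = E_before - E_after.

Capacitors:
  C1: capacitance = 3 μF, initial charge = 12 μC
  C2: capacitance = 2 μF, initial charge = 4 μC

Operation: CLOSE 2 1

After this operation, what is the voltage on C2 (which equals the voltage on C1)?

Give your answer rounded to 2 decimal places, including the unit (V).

Initial: C1(3μF, Q=12μC, V=4.00V), C2(2μF, Q=4μC, V=2.00V)
Op 1: CLOSE 2-1: Q_total=16.00, C_total=5.00, V=3.20; Q2=6.40, Q1=9.60; dissipated=2.400

Answer: 3.20 V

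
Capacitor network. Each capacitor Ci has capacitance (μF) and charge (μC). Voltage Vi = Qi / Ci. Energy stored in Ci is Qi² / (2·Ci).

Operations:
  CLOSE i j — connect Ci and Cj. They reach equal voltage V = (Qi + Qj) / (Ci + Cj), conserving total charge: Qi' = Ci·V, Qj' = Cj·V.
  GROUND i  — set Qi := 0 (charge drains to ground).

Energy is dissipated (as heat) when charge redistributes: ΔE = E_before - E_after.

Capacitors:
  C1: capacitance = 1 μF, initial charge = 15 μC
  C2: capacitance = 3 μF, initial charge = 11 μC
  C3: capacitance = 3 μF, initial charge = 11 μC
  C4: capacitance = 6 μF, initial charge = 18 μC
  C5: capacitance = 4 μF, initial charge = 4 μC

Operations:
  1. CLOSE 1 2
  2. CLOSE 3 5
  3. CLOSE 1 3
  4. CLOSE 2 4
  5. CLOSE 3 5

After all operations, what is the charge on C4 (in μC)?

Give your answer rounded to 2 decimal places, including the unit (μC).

Answer: 25.00 μC

Derivation:
Initial: C1(1μF, Q=15μC, V=15.00V), C2(3μF, Q=11μC, V=3.67V), C3(3μF, Q=11μC, V=3.67V), C4(6μF, Q=18μC, V=3.00V), C5(4μF, Q=4μC, V=1.00V)
Op 1: CLOSE 1-2: Q_total=26.00, C_total=4.00, V=6.50; Q1=6.50, Q2=19.50; dissipated=48.167
Op 2: CLOSE 3-5: Q_total=15.00, C_total=7.00, V=2.14; Q3=6.43, Q5=8.57; dissipated=6.095
Op 3: CLOSE 1-3: Q_total=12.93, C_total=4.00, V=3.23; Q1=3.23, Q3=9.70; dissipated=7.119
Op 4: CLOSE 2-4: Q_total=37.50, C_total=9.00, V=4.17; Q2=12.50, Q4=25.00; dissipated=12.250
Op 5: CLOSE 3-5: Q_total=18.27, C_total=7.00, V=2.61; Q3=7.83, Q5=10.44; dissipated=1.017
Final charges: Q1=3.23, Q2=12.50, Q3=7.83, Q4=25.00, Q5=10.44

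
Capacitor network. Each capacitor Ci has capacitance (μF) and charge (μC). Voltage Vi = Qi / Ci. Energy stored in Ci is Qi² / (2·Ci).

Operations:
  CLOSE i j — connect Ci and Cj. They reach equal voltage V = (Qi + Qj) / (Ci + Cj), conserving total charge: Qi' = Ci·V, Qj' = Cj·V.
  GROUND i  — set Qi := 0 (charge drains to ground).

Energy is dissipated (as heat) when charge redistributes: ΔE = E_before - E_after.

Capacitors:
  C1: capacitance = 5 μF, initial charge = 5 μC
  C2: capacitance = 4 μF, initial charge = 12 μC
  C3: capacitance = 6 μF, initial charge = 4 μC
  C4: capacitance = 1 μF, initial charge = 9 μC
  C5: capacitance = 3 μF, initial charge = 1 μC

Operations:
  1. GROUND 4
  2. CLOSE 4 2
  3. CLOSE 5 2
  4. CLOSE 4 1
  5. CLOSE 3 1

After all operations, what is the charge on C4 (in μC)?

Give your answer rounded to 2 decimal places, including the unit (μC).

Initial: C1(5μF, Q=5μC, V=1.00V), C2(4μF, Q=12μC, V=3.00V), C3(6μF, Q=4μC, V=0.67V), C4(1μF, Q=9μC, V=9.00V), C5(3μF, Q=1μC, V=0.33V)
Op 1: GROUND 4: Q4=0; energy lost=40.500
Op 2: CLOSE 4-2: Q_total=12.00, C_total=5.00, V=2.40; Q4=2.40, Q2=9.60; dissipated=3.600
Op 3: CLOSE 5-2: Q_total=10.60, C_total=7.00, V=1.51; Q5=4.54, Q2=6.06; dissipated=3.661
Op 4: CLOSE 4-1: Q_total=7.40, C_total=6.00, V=1.23; Q4=1.23, Q1=6.17; dissipated=0.817
Op 5: CLOSE 3-1: Q_total=10.17, C_total=11.00, V=0.92; Q3=5.55, Q1=4.62; dissipated=0.438
Final charges: Q1=4.62, Q2=6.06, Q3=5.55, Q4=1.23, Q5=4.54

Answer: 1.23 μC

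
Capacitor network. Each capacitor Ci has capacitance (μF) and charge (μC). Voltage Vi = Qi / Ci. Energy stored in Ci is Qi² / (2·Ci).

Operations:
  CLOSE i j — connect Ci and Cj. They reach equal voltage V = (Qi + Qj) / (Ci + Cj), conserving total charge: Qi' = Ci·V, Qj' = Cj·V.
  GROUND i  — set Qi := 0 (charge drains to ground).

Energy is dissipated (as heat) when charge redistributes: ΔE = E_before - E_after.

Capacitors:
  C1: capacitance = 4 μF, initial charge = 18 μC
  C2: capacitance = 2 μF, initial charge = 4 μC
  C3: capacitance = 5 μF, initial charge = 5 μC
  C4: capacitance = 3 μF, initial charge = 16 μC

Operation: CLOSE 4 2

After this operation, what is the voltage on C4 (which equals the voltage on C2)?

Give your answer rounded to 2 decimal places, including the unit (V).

Initial: C1(4μF, Q=18μC, V=4.50V), C2(2μF, Q=4μC, V=2.00V), C3(5μF, Q=5μC, V=1.00V), C4(3μF, Q=16μC, V=5.33V)
Op 1: CLOSE 4-2: Q_total=20.00, C_total=5.00, V=4.00; Q4=12.00, Q2=8.00; dissipated=6.667

Answer: 4.00 V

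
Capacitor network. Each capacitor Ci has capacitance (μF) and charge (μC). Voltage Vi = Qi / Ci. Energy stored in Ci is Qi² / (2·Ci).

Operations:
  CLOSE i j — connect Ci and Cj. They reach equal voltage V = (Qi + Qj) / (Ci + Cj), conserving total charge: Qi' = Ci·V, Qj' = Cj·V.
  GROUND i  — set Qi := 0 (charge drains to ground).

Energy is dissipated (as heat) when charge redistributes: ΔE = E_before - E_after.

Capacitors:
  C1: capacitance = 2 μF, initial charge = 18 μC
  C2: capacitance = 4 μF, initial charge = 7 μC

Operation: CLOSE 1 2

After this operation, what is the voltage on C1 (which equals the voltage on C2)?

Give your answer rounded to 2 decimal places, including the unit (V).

Answer: 4.17 V

Derivation:
Initial: C1(2μF, Q=18μC, V=9.00V), C2(4μF, Q=7μC, V=1.75V)
Op 1: CLOSE 1-2: Q_total=25.00, C_total=6.00, V=4.17; Q1=8.33, Q2=16.67; dissipated=35.042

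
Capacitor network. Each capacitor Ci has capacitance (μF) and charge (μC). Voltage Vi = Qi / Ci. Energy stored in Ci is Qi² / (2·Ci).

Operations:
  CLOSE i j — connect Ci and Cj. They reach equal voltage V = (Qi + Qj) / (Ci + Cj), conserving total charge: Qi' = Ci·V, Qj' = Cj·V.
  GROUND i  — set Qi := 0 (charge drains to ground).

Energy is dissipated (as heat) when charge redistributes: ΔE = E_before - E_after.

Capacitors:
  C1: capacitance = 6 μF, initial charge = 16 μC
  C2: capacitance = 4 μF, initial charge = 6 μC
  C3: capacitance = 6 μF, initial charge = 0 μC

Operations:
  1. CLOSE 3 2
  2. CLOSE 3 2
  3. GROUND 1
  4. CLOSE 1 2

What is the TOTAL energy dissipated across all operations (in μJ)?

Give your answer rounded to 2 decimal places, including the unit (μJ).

Initial: C1(6μF, Q=16μC, V=2.67V), C2(4μF, Q=6μC, V=1.50V), C3(6μF, Q=0μC, V=0.00V)
Op 1: CLOSE 3-2: Q_total=6.00, C_total=10.00, V=0.60; Q3=3.60, Q2=2.40; dissipated=2.700
Op 2: CLOSE 3-2: Q_total=6.00, C_total=10.00, V=0.60; Q3=3.60, Q2=2.40; dissipated=0.000
Op 3: GROUND 1: Q1=0; energy lost=21.333
Op 4: CLOSE 1-2: Q_total=2.40, C_total=10.00, V=0.24; Q1=1.44, Q2=0.96; dissipated=0.432
Total dissipated: 24.465 μJ

Answer: 24.47 μJ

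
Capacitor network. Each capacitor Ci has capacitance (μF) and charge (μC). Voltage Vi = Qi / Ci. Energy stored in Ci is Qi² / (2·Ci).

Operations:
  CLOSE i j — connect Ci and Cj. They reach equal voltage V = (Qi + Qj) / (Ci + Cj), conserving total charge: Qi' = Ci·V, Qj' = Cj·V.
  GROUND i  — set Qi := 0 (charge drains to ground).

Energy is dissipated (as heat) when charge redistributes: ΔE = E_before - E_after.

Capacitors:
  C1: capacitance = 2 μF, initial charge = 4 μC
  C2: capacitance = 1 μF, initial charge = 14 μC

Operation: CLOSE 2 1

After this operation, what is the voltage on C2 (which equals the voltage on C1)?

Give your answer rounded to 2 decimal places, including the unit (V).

Answer: 6.00 V

Derivation:
Initial: C1(2μF, Q=4μC, V=2.00V), C2(1μF, Q=14μC, V=14.00V)
Op 1: CLOSE 2-1: Q_total=18.00, C_total=3.00, V=6.00; Q2=6.00, Q1=12.00; dissipated=48.000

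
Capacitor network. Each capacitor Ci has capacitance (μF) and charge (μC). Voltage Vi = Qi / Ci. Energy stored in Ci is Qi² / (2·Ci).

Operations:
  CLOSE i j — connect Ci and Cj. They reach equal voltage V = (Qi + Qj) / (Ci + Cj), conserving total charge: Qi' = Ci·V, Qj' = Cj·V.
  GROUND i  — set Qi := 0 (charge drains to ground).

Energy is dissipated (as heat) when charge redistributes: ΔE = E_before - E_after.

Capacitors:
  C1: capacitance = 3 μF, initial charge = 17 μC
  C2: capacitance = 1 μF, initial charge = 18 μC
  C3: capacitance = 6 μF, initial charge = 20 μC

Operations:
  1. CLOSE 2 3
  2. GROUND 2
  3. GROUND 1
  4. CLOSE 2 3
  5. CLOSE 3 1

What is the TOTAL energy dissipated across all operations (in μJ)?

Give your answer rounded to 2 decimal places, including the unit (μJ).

Answer: 189.37 μJ

Derivation:
Initial: C1(3μF, Q=17μC, V=5.67V), C2(1μF, Q=18μC, V=18.00V), C3(6μF, Q=20μC, V=3.33V)
Op 1: CLOSE 2-3: Q_total=38.00, C_total=7.00, V=5.43; Q2=5.43, Q3=32.57; dissipated=92.190
Op 2: GROUND 2: Q2=0; energy lost=14.735
Op 3: GROUND 1: Q1=0; energy lost=48.167
Op 4: CLOSE 2-3: Q_total=32.57, C_total=7.00, V=4.65; Q2=4.65, Q3=27.92; dissipated=12.630
Op 5: CLOSE 3-1: Q_total=27.92, C_total=9.00, V=3.10; Q3=18.61, Q1=9.31; dissipated=21.651
Total dissipated: 189.373 μJ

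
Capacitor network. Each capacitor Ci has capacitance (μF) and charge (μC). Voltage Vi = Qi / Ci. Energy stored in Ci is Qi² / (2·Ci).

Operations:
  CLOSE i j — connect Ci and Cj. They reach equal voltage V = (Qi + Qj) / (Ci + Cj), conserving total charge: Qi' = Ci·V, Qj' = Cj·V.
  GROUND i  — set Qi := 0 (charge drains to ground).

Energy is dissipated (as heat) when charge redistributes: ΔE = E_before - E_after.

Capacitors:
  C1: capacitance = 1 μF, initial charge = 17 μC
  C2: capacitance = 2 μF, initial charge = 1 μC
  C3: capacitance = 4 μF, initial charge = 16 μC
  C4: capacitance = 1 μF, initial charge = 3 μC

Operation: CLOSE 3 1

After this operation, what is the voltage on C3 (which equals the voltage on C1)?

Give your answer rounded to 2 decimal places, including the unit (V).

Initial: C1(1μF, Q=17μC, V=17.00V), C2(2μF, Q=1μC, V=0.50V), C3(4μF, Q=16μC, V=4.00V), C4(1μF, Q=3μC, V=3.00V)
Op 1: CLOSE 3-1: Q_total=33.00, C_total=5.00, V=6.60; Q3=26.40, Q1=6.60; dissipated=67.600

Answer: 6.60 V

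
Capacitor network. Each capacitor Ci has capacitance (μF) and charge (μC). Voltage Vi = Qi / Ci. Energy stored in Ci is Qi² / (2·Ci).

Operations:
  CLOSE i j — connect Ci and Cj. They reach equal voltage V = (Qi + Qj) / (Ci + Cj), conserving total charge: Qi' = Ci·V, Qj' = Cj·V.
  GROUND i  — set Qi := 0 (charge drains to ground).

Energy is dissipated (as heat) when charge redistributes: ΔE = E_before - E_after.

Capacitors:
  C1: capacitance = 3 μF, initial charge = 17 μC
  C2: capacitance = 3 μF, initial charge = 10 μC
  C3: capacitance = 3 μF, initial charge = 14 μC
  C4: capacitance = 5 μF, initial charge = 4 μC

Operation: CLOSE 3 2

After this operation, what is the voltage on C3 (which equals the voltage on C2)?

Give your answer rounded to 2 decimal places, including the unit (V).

Answer: 4.00 V

Derivation:
Initial: C1(3μF, Q=17μC, V=5.67V), C2(3μF, Q=10μC, V=3.33V), C3(3μF, Q=14μC, V=4.67V), C4(5μF, Q=4μC, V=0.80V)
Op 1: CLOSE 3-2: Q_total=24.00, C_total=6.00, V=4.00; Q3=12.00, Q2=12.00; dissipated=1.333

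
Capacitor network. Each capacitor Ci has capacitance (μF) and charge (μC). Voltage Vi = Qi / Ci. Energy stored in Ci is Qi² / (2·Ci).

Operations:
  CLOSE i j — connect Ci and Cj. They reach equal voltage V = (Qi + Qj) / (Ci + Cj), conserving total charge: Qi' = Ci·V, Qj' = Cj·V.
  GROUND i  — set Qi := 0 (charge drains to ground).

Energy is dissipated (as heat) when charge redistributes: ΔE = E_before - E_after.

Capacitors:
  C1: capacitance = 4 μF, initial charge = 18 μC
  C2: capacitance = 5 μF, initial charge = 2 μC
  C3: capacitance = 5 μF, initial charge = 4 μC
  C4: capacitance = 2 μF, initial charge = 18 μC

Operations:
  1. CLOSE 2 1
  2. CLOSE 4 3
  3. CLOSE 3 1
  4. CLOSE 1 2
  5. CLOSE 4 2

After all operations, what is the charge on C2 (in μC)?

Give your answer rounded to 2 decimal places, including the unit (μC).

Initial: C1(4μF, Q=18μC, V=4.50V), C2(5μF, Q=2μC, V=0.40V), C3(5μF, Q=4μC, V=0.80V), C4(2μF, Q=18μC, V=9.00V)
Op 1: CLOSE 2-1: Q_total=20.00, C_total=9.00, V=2.22; Q2=11.11, Q1=8.89; dissipated=18.678
Op 2: CLOSE 4-3: Q_total=22.00, C_total=7.00, V=3.14; Q4=6.29, Q3=15.71; dissipated=48.029
Op 3: CLOSE 3-1: Q_total=24.60, C_total=9.00, V=2.73; Q3=13.67, Q1=10.93; dissipated=0.942
Op 4: CLOSE 1-2: Q_total=22.05, C_total=9.00, V=2.45; Q1=9.80, Q2=12.25; dissipated=0.291
Op 5: CLOSE 4-2: Q_total=18.53, C_total=7.00, V=2.65; Q4=5.30, Q2=13.24; dissipated=0.343
Final charges: Q1=9.80, Q2=13.24, Q3=13.67, Q4=5.30

Answer: 13.24 μC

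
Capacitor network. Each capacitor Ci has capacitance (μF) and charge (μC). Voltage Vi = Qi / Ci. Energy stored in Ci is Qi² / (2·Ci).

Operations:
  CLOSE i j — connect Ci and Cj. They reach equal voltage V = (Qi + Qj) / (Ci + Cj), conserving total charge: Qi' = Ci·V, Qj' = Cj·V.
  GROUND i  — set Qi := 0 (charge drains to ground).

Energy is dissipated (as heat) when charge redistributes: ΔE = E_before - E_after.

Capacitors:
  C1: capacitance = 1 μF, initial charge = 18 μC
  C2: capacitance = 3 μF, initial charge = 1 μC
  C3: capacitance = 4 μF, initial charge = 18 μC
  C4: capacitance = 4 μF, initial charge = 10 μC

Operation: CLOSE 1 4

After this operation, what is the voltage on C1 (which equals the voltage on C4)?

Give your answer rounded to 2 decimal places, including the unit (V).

Answer: 5.60 V

Derivation:
Initial: C1(1μF, Q=18μC, V=18.00V), C2(3μF, Q=1μC, V=0.33V), C3(4μF, Q=18μC, V=4.50V), C4(4μF, Q=10μC, V=2.50V)
Op 1: CLOSE 1-4: Q_total=28.00, C_total=5.00, V=5.60; Q1=5.60, Q4=22.40; dissipated=96.100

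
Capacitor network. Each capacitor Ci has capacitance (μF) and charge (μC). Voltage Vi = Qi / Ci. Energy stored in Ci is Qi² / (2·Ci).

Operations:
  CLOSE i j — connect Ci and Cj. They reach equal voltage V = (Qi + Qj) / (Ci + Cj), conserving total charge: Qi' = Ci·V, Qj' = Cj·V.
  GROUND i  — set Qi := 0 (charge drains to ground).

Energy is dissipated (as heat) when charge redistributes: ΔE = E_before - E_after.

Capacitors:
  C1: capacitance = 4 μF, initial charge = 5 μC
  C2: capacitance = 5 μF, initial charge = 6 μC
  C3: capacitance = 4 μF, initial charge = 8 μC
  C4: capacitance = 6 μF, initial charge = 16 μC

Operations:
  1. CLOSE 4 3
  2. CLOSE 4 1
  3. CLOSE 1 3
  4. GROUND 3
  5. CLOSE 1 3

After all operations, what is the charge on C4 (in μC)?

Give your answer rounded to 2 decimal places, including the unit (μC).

Initial: C1(4μF, Q=5μC, V=1.25V), C2(5μF, Q=6μC, V=1.20V), C3(4μF, Q=8μC, V=2.00V), C4(6μF, Q=16μC, V=2.67V)
Op 1: CLOSE 4-3: Q_total=24.00, C_total=10.00, V=2.40; Q4=14.40, Q3=9.60; dissipated=0.533
Op 2: CLOSE 4-1: Q_total=19.40, C_total=10.00, V=1.94; Q4=11.64, Q1=7.76; dissipated=1.587
Op 3: CLOSE 1-3: Q_total=17.36, C_total=8.00, V=2.17; Q1=8.68, Q3=8.68; dissipated=0.212
Op 4: GROUND 3: Q3=0; energy lost=9.418
Op 5: CLOSE 1-3: Q_total=8.68, C_total=8.00, V=1.08; Q1=4.34, Q3=4.34; dissipated=4.709
Final charges: Q1=4.34, Q2=6.00, Q3=4.34, Q4=11.64

Answer: 11.64 μC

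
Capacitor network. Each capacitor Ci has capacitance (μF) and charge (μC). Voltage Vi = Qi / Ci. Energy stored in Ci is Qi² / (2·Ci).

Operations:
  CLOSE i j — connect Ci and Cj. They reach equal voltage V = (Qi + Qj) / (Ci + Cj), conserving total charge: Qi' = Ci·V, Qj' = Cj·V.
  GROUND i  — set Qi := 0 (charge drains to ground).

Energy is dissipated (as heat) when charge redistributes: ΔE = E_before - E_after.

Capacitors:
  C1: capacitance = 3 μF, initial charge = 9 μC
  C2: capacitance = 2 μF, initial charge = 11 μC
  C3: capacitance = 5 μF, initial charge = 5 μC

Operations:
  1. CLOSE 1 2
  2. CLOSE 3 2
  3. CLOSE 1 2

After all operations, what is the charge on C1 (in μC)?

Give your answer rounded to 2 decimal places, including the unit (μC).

Answer: 9.43 μC

Derivation:
Initial: C1(3μF, Q=9μC, V=3.00V), C2(2μF, Q=11μC, V=5.50V), C3(5μF, Q=5μC, V=1.00V)
Op 1: CLOSE 1-2: Q_total=20.00, C_total=5.00, V=4.00; Q1=12.00, Q2=8.00; dissipated=3.750
Op 2: CLOSE 3-2: Q_total=13.00, C_total=7.00, V=1.86; Q3=9.29, Q2=3.71; dissipated=6.429
Op 3: CLOSE 1-2: Q_total=15.71, C_total=5.00, V=3.14; Q1=9.43, Q2=6.29; dissipated=2.755
Final charges: Q1=9.43, Q2=6.29, Q3=9.29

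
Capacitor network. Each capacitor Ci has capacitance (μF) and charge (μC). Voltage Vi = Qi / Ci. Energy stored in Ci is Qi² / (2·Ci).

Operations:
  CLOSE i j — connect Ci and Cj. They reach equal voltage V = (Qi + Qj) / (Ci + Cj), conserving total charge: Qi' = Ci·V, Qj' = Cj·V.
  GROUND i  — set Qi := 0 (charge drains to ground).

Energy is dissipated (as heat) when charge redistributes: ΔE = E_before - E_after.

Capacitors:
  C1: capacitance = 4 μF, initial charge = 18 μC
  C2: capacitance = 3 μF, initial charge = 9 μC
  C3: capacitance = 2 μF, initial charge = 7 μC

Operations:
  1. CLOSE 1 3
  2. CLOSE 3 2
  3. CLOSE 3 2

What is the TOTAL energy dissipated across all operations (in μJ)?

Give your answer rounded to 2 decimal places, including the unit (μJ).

Initial: C1(4μF, Q=18μC, V=4.50V), C2(3μF, Q=9μC, V=3.00V), C3(2μF, Q=7μC, V=3.50V)
Op 1: CLOSE 1-3: Q_total=25.00, C_total=6.00, V=4.17; Q1=16.67, Q3=8.33; dissipated=0.667
Op 2: CLOSE 3-2: Q_total=17.33, C_total=5.00, V=3.47; Q3=6.93, Q2=10.40; dissipated=0.817
Op 3: CLOSE 3-2: Q_total=17.33, C_total=5.00, V=3.47; Q3=6.93, Q2=10.40; dissipated=0.000
Total dissipated: 1.483 μJ

Answer: 1.48 μJ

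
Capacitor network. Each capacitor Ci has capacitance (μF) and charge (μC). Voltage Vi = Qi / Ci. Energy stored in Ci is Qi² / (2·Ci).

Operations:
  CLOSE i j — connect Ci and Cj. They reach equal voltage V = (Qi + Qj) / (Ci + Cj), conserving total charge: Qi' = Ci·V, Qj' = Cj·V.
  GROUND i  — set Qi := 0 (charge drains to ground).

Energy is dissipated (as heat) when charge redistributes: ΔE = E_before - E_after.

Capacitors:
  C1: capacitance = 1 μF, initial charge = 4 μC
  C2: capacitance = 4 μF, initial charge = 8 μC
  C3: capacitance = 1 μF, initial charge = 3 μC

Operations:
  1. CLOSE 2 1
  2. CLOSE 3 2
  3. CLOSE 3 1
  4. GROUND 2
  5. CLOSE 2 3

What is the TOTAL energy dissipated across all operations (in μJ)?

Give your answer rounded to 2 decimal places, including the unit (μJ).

Initial: C1(1μF, Q=4μC, V=4.00V), C2(4μF, Q=8μC, V=2.00V), C3(1μF, Q=3μC, V=3.00V)
Op 1: CLOSE 2-1: Q_total=12.00, C_total=5.00, V=2.40; Q2=9.60, Q1=2.40; dissipated=1.600
Op 2: CLOSE 3-2: Q_total=12.60, C_total=5.00, V=2.52; Q3=2.52, Q2=10.08; dissipated=0.144
Op 3: CLOSE 3-1: Q_total=4.92, C_total=2.00, V=2.46; Q3=2.46, Q1=2.46; dissipated=0.004
Op 4: GROUND 2: Q2=0; energy lost=12.701
Op 5: CLOSE 2-3: Q_total=2.46, C_total=5.00, V=0.49; Q2=1.97, Q3=0.49; dissipated=2.421
Total dissipated: 16.869 μJ

Answer: 16.87 μJ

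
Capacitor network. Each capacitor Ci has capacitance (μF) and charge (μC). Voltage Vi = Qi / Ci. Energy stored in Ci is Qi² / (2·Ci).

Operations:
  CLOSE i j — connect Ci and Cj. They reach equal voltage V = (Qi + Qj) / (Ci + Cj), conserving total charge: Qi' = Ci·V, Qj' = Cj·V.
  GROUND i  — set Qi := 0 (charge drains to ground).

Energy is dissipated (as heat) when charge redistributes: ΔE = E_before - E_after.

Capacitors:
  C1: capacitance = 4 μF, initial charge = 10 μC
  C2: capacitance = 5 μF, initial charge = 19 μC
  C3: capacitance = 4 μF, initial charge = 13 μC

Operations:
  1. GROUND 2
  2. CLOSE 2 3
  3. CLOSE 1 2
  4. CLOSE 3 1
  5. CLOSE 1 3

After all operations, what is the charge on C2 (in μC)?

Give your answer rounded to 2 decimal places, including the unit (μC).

Answer: 9.57 μC

Derivation:
Initial: C1(4μF, Q=10μC, V=2.50V), C2(5μF, Q=19μC, V=3.80V), C3(4μF, Q=13μC, V=3.25V)
Op 1: GROUND 2: Q2=0; energy lost=36.100
Op 2: CLOSE 2-3: Q_total=13.00, C_total=9.00, V=1.44; Q2=7.22, Q3=5.78; dissipated=11.736
Op 3: CLOSE 1-2: Q_total=17.22, C_total=9.00, V=1.91; Q1=7.65, Q2=9.57; dissipated=1.238
Op 4: CLOSE 3-1: Q_total=13.43, C_total=8.00, V=1.68; Q3=6.72, Q1=6.72; dissipated=0.220
Op 5: CLOSE 1-3: Q_total=13.43, C_total=8.00, V=1.68; Q1=6.72, Q3=6.72; dissipated=0.000
Final charges: Q1=6.72, Q2=9.57, Q3=6.72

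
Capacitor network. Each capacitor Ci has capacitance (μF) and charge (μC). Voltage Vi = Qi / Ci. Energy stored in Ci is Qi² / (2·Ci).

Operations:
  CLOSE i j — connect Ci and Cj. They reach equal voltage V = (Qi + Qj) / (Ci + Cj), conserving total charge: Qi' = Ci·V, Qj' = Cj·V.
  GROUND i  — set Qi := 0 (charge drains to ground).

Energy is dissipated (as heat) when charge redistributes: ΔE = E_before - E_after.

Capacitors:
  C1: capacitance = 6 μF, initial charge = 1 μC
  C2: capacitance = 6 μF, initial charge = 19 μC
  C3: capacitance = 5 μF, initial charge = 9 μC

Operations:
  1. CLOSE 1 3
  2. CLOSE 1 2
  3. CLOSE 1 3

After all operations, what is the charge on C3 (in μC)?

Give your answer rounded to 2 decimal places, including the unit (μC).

Answer: 7.62 μC

Derivation:
Initial: C1(6μF, Q=1μC, V=0.17V), C2(6μF, Q=19μC, V=3.17V), C3(5μF, Q=9μC, V=1.80V)
Op 1: CLOSE 1-3: Q_total=10.00, C_total=11.00, V=0.91; Q1=5.45, Q3=4.55; dissipated=3.638
Op 2: CLOSE 1-2: Q_total=24.45, C_total=12.00, V=2.04; Q1=12.23, Q2=12.23; dissipated=7.645
Op 3: CLOSE 1-3: Q_total=16.77, C_total=11.00, V=1.52; Q1=9.15, Q3=7.62; dissipated=1.737
Final charges: Q1=9.15, Q2=12.23, Q3=7.62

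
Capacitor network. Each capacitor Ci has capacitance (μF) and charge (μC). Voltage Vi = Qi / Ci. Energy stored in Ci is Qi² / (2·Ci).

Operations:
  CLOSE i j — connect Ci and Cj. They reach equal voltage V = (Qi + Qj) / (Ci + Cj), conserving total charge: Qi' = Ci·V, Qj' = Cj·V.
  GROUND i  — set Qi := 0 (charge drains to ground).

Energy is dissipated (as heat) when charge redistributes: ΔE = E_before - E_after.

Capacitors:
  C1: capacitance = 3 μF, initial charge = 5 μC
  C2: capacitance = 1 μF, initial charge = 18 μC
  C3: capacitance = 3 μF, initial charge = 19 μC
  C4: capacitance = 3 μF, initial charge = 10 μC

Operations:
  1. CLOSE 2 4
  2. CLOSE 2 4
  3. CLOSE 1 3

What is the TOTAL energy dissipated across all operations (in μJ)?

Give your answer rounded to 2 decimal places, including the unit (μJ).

Answer: 97.00 μJ

Derivation:
Initial: C1(3μF, Q=5μC, V=1.67V), C2(1μF, Q=18μC, V=18.00V), C3(3μF, Q=19μC, V=6.33V), C4(3μF, Q=10μC, V=3.33V)
Op 1: CLOSE 2-4: Q_total=28.00, C_total=4.00, V=7.00; Q2=7.00, Q4=21.00; dissipated=80.667
Op 2: CLOSE 2-4: Q_total=28.00, C_total=4.00, V=7.00; Q2=7.00, Q4=21.00; dissipated=0.000
Op 3: CLOSE 1-3: Q_total=24.00, C_total=6.00, V=4.00; Q1=12.00, Q3=12.00; dissipated=16.333
Total dissipated: 97.000 μJ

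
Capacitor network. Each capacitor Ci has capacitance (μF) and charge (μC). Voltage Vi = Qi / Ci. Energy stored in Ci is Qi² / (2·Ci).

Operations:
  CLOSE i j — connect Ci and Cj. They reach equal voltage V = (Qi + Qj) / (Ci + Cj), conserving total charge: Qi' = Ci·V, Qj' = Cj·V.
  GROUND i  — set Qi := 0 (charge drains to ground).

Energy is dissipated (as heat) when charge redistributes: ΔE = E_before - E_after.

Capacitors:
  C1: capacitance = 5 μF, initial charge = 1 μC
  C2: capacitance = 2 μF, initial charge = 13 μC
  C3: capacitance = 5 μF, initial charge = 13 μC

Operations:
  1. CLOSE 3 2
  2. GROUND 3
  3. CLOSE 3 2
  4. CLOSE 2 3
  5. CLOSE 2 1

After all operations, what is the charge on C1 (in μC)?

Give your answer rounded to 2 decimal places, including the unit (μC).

Answer: 2.23 μC

Derivation:
Initial: C1(5μF, Q=1μC, V=0.20V), C2(2μF, Q=13μC, V=6.50V), C3(5μF, Q=13μC, V=2.60V)
Op 1: CLOSE 3-2: Q_total=26.00, C_total=7.00, V=3.71; Q3=18.57, Q2=7.43; dissipated=10.864
Op 2: GROUND 3: Q3=0; energy lost=34.490
Op 3: CLOSE 3-2: Q_total=7.43, C_total=7.00, V=1.06; Q3=5.31, Q2=2.12; dissipated=9.854
Op 4: CLOSE 2-3: Q_total=7.43, C_total=7.00, V=1.06; Q2=2.12, Q3=5.31; dissipated=0.000
Op 5: CLOSE 2-1: Q_total=3.12, C_total=7.00, V=0.45; Q2=0.89, Q1=2.23; dissipated=0.530
Final charges: Q1=2.23, Q2=0.89, Q3=5.31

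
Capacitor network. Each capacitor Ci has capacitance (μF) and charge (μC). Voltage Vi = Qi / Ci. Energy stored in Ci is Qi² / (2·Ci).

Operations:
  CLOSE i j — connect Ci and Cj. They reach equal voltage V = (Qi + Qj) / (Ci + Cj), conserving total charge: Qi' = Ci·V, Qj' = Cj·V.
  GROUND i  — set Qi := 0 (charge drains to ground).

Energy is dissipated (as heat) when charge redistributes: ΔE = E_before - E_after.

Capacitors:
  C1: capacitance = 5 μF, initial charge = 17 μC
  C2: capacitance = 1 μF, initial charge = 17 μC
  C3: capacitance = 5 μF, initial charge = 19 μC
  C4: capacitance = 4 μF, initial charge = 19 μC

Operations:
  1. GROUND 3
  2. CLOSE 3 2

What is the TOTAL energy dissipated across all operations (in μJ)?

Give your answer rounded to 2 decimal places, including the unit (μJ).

Initial: C1(5μF, Q=17μC, V=3.40V), C2(1μF, Q=17μC, V=17.00V), C3(5μF, Q=19μC, V=3.80V), C4(4μF, Q=19μC, V=4.75V)
Op 1: GROUND 3: Q3=0; energy lost=36.100
Op 2: CLOSE 3-2: Q_total=17.00, C_total=6.00, V=2.83; Q3=14.17, Q2=2.83; dissipated=120.417
Total dissipated: 156.517 μJ

Answer: 156.52 μJ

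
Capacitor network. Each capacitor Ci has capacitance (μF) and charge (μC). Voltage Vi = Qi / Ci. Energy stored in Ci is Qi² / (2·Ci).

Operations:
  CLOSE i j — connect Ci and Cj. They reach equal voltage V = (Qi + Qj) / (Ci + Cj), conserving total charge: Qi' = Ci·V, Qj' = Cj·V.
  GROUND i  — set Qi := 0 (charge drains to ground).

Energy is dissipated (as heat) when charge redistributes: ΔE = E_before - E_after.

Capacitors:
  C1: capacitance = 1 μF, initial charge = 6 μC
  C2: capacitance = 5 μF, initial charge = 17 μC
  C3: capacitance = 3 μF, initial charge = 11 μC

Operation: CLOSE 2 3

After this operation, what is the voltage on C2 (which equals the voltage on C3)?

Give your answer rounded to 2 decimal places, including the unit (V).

Initial: C1(1μF, Q=6μC, V=6.00V), C2(5μF, Q=17μC, V=3.40V), C3(3μF, Q=11μC, V=3.67V)
Op 1: CLOSE 2-3: Q_total=28.00, C_total=8.00, V=3.50; Q2=17.50, Q3=10.50; dissipated=0.067

Answer: 3.50 V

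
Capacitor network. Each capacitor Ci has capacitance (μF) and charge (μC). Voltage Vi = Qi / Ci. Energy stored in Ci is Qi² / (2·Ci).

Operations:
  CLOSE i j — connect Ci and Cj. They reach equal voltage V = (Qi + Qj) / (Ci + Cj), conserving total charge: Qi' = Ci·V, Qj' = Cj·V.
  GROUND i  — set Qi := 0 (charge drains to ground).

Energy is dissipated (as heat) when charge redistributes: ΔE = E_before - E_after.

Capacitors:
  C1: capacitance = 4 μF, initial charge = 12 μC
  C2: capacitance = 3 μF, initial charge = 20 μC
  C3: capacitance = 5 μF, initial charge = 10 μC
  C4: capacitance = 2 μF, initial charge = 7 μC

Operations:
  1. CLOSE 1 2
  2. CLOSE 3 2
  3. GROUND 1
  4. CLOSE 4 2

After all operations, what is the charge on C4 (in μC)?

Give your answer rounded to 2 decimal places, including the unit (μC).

Answer: 6.36 μC

Derivation:
Initial: C1(4μF, Q=12μC, V=3.00V), C2(3μF, Q=20μC, V=6.67V), C3(5μF, Q=10μC, V=2.00V), C4(2μF, Q=7μC, V=3.50V)
Op 1: CLOSE 1-2: Q_total=32.00, C_total=7.00, V=4.57; Q1=18.29, Q2=13.71; dissipated=11.524
Op 2: CLOSE 3-2: Q_total=23.71, C_total=8.00, V=2.96; Q3=14.82, Q2=8.89; dissipated=6.199
Op 3: GROUND 1: Q1=0; energy lost=41.796
Op 4: CLOSE 4-2: Q_total=15.89, C_total=5.00, V=3.18; Q4=6.36, Q2=9.54; dissipated=0.172
Final charges: Q1=0.00, Q2=9.54, Q3=14.82, Q4=6.36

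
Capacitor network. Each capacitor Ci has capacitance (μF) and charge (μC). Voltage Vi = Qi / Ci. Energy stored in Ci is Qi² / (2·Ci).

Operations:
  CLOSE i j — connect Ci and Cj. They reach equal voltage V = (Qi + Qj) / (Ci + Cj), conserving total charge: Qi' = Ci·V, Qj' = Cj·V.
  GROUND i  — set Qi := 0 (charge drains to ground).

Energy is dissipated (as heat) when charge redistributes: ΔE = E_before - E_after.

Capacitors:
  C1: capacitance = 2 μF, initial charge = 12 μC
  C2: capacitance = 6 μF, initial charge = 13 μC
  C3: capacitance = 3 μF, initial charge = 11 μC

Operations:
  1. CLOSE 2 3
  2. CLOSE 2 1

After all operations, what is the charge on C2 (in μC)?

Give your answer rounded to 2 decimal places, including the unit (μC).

Answer: 21.00 μC

Derivation:
Initial: C1(2μF, Q=12μC, V=6.00V), C2(6μF, Q=13μC, V=2.17V), C3(3μF, Q=11μC, V=3.67V)
Op 1: CLOSE 2-3: Q_total=24.00, C_total=9.00, V=2.67; Q2=16.00, Q3=8.00; dissipated=2.250
Op 2: CLOSE 2-1: Q_total=28.00, C_total=8.00, V=3.50; Q2=21.00, Q1=7.00; dissipated=8.333
Final charges: Q1=7.00, Q2=21.00, Q3=8.00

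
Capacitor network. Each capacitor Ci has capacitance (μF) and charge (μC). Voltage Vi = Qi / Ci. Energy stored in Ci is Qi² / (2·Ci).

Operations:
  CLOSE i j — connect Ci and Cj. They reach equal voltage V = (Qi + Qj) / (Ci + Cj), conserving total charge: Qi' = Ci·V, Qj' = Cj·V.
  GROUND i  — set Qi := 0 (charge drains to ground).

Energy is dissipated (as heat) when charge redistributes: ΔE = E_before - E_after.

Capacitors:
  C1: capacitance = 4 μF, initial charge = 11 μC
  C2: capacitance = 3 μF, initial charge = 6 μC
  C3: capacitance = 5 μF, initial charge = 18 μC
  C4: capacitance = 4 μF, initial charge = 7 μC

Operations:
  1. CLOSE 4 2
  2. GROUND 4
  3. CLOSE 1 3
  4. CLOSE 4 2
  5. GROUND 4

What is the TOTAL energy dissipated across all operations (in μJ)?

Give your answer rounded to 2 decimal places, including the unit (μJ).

Answer: 11.98 μJ

Derivation:
Initial: C1(4μF, Q=11μC, V=2.75V), C2(3μF, Q=6μC, V=2.00V), C3(5μF, Q=18μC, V=3.60V), C4(4μF, Q=7μC, V=1.75V)
Op 1: CLOSE 4-2: Q_total=13.00, C_total=7.00, V=1.86; Q4=7.43, Q2=5.57; dissipated=0.054
Op 2: GROUND 4: Q4=0; energy lost=6.898
Op 3: CLOSE 1-3: Q_total=29.00, C_total=9.00, V=3.22; Q1=12.89, Q3=16.11; dissipated=0.803
Op 4: CLOSE 4-2: Q_total=5.57, C_total=7.00, V=0.80; Q4=3.18, Q2=2.39; dissipated=2.956
Op 5: GROUND 4: Q4=0; energy lost=1.267
Total dissipated: 11.978 μJ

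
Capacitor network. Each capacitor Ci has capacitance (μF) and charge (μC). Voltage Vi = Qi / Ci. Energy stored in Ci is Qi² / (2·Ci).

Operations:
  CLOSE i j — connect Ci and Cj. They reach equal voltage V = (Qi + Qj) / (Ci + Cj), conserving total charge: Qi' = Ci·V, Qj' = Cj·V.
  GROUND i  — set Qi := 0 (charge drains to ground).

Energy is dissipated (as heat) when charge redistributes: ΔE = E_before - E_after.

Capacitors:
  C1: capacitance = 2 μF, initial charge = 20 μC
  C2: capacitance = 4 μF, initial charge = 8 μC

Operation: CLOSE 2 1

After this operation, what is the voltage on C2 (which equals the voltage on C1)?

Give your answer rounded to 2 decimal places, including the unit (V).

Answer: 4.67 V

Derivation:
Initial: C1(2μF, Q=20μC, V=10.00V), C2(4μF, Q=8μC, V=2.00V)
Op 1: CLOSE 2-1: Q_total=28.00, C_total=6.00, V=4.67; Q2=18.67, Q1=9.33; dissipated=42.667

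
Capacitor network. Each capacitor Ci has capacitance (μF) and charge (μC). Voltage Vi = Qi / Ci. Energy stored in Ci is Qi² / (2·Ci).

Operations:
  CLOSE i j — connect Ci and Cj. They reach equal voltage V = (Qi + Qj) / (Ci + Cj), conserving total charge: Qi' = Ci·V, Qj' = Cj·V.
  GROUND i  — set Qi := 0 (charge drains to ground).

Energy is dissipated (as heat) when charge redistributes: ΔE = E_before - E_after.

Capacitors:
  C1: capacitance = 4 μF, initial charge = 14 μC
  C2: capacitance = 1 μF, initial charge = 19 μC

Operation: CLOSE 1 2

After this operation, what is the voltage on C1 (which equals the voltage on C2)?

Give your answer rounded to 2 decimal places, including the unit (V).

Answer: 6.60 V

Derivation:
Initial: C1(4μF, Q=14μC, V=3.50V), C2(1μF, Q=19μC, V=19.00V)
Op 1: CLOSE 1-2: Q_total=33.00, C_total=5.00, V=6.60; Q1=26.40, Q2=6.60; dissipated=96.100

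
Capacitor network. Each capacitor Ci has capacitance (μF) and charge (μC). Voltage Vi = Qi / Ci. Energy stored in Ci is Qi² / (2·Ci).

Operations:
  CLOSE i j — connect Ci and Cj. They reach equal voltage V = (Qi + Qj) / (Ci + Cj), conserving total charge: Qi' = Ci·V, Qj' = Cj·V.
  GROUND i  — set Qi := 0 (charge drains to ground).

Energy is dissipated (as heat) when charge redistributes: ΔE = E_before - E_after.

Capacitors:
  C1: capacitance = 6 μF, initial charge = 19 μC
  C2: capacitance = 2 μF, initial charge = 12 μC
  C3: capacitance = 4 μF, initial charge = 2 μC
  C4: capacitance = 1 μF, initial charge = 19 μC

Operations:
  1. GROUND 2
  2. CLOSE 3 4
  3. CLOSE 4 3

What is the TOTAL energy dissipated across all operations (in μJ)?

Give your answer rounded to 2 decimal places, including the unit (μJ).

Initial: C1(6μF, Q=19μC, V=3.17V), C2(2μF, Q=12μC, V=6.00V), C3(4μF, Q=2μC, V=0.50V), C4(1μF, Q=19μC, V=19.00V)
Op 1: GROUND 2: Q2=0; energy lost=36.000
Op 2: CLOSE 3-4: Q_total=21.00, C_total=5.00, V=4.20; Q3=16.80, Q4=4.20; dissipated=136.900
Op 3: CLOSE 4-3: Q_total=21.00, C_total=5.00, V=4.20; Q4=4.20, Q3=16.80; dissipated=0.000
Total dissipated: 172.900 μJ

Answer: 172.90 μJ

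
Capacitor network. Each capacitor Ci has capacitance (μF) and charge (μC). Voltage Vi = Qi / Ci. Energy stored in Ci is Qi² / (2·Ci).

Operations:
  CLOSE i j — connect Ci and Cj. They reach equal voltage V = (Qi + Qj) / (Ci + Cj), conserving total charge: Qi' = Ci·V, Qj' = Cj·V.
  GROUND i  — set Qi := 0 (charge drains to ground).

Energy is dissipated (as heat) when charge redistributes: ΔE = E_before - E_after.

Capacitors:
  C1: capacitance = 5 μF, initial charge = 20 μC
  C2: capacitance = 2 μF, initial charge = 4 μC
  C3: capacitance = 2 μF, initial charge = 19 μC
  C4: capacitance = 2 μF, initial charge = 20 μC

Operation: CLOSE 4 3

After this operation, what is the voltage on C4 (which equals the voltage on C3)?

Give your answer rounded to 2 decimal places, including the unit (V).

Initial: C1(5μF, Q=20μC, V=4.00V), C2(2μF, Q=4μC, V=2.00V), C3(2μF, Q=19μC, V=9.50V), C4(2μF, Q=20μC, V=10.00V)
Op 1: CLOSE 4-3: Q_total=39.00, C_total=4.00, V=9.75; Q4=19.50, Q3=19.50; dissipated=0.125

Answer: 9.75 V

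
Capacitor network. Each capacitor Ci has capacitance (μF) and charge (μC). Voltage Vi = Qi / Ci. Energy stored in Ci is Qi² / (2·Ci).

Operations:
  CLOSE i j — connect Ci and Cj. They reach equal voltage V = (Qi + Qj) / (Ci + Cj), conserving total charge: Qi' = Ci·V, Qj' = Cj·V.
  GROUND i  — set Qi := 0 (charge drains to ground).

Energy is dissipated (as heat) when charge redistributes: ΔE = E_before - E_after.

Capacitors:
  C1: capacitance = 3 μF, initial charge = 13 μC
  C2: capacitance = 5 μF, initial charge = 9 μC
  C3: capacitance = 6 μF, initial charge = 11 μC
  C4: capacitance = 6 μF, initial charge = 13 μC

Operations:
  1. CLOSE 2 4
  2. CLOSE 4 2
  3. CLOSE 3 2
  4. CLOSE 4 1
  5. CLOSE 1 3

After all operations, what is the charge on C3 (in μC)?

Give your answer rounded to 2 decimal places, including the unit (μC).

Initial: C1(3μF, Q=13μC, V=4.33V), C2(5μF, Q=9μC, V=1.80V), C3(6μF, Q=11μC, V=1.83V), C4(6μF, Q=13μC, V=2.17V)
Op 1: CLOSE 2-4: Q_total=22.00, C_total=11.00, V=2.00; Q2=10.00, Q4=12.00; dissipated=0.183
Op 2: CLOSE 4-2: Q_total=22.00, C_total=11.00, V=2.00; Q4=12.00, Q2=10.00; dissipated=0.000
Op 3: CLOSE 3-2: Q_total=21.00, C_total=11.00, V=1.91; Q3=11.45, Q2=9.55; dissipated=0.038
Op 4: CLOSE 4-1: Q_total=25.00, C_total=9.00, V=2.78; Q4=16.67, Q1=8.33; dissipated=5.444
Op 5: CLOSE 1-3: Q_total=19.79, C_total=9.00, V=2.20; Q1=6.60, Q3=13.19; dissipated=0.755
Final charges: Q1=6.60, Q2=9.55, Q3=13.19, Q4=16.67

Answer: 13.19 μC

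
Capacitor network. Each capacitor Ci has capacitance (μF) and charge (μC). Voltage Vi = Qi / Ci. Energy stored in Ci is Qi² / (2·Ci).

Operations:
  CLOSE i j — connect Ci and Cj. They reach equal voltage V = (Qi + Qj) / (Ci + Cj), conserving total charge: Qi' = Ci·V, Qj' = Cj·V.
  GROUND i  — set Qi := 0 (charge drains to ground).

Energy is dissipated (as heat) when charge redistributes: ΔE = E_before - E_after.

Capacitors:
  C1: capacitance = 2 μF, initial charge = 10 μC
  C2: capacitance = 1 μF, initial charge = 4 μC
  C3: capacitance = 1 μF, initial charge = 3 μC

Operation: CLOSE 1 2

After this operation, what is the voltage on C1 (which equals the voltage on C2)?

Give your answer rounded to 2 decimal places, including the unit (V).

Initial: C1(2μF, Q=10μC, V=5.00V), C2(1μF, Q=4μC, V=4.00V), C3(1μF, Q=3μC, V=3.00V)
Op 1: CLOSE 1-2: Q_total=14.00, C_total=3.00, V=4.67; Q1=9.33, Q2=4.67; dissipated=0.333

Answer: 4.67 V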